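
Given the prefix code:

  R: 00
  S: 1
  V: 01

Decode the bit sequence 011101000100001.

Read left to right; each codeword is recognised as soon as it completes (prefix code):
  01→V | 1→S | 1→S | 01→V | 00→R | 01→V | 00→R | 00→R | 1→S
Decoded message: VSSVRVRRS

VSSVRVRRS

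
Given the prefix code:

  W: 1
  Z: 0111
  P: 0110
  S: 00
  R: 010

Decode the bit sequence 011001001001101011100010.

Read left to right; each codeword is recognised as soon as it completes (prefix code):
  0110→P | 010→R | 010→R | 0110→P | 1→W | 0111→Z | 00→S | 010→R
Decoded message: PRRPWZSR

PRRPWZSR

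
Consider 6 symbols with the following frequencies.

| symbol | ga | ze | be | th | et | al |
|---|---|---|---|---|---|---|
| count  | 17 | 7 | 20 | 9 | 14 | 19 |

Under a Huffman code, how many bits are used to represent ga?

Build the tree from the bottom:
ze(7) + th(9) → 16
et(14) + 16 → 30
ga(17) + al(19) → 36
be(20) + 30 → 50
36 + 50 → 86
ga's leaf is at depth 2, giving a 2-bit codeword.

2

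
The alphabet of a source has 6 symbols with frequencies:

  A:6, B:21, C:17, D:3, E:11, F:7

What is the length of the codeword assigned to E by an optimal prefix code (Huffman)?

Repeatedly merge the two smallest:
combine D(3), A(6) → 9
combine F(7), 9 → 16
combine E(11), 16 → 27
combine C(17), B(21) → 38
combine 27, 38 → 65
The subtree containing E is merged 2 times, so code length = 2.

2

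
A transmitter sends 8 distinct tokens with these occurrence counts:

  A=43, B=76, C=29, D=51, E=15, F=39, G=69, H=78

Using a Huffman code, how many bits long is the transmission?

Greedily combine the two least-frequent nodes:
merge E(15) and C(29): 44
merge F(39) and A(43): 82
merge 44 and D(51): 95
merge G(69) and B(76): 145
merge H(78) and 82: 160
merge 95 and 145: 240
merge 160 and 240: 400
The encoded length is the sum of every internal node's weight: 44 + 82 + 95 + 145 + 160 + 240 + 400 = 1166 bits.

1166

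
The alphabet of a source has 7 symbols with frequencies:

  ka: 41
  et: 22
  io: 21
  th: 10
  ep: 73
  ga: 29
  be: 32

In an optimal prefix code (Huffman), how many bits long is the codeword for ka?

Repeatedly merge the two smallest:
merge th(10) and io(21): 31
merge et(22) and ga(29): 51
merge 31 and be(32): 63
merge ka(41) and 51: 92
merge 63 and ep(73): 136
merge 92 and 136: 228
ka's leaf is at depth 2, giving a 2-bit codeword.

2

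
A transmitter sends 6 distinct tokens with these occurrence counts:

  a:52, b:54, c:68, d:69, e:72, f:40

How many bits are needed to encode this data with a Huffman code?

Merge the two smallest weights repeatedly:
combine f(40), a(52) → 92
combine b(54), c(68) → 122
combine d(69), e(72) → 141
combine 92, 122 → 214
combine 141, 214 → 355
Each symbol's bit-cost is frequency × depth; summing gives 924 bits (equivalently 92 + 122 + 141 + 214 + 355).

924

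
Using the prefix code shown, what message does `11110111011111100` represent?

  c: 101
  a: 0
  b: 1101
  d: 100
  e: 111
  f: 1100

ecbef

Read left to right; each codeword is recognised as soon as it completes (prefix code):
  111→e | 101→c | 1101→b | 111→e | 1100→f
Decoded message: ecbef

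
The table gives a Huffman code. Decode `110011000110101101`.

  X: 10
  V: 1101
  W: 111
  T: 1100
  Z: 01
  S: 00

TTZXXV

Read left to right; each codeword is recognised as soon as it completes (prefix code):
  1100→T | 1100→T | 01→Z | 10→X | 10→X | 1101→V
Decoded message: TTZXXV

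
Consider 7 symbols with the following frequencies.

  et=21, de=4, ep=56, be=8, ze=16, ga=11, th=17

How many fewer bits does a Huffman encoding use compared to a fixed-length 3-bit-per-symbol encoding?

77

Fixed-length: 3 bits × 133 symbols = 399 bits.
Huffman merges:
merge de(4) and be(8): 12
merge ga(11) and 12: 23
merge ze(16) and th(17): 33
merge et(21) and 23: 44
merge 33 and 44: 77
merge ep(56) and 77: 133
Huffman total = 12 + 23 + 33 + 44 + 77 + 133 = 322 bits.
Saving = 399 − 322 = 77 bits.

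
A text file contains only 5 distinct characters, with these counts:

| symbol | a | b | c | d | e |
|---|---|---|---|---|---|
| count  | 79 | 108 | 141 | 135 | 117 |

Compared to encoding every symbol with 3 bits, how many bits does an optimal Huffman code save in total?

Fixed-length: 3 bits × 580 symbols = 1740 bits.
Huffman merges:
a(79) + b(108) → 187
e(117) + d(135) → 252
c(141) + 187 → 328
252 + 328 → 580
Huffman total = 187 + 252 + 328 + 580 = 1347 bits.
Saving = 1740 − 1347 = 393 bits.

393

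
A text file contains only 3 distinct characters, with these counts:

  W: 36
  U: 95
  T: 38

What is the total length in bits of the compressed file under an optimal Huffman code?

Greedily combine the two least-frequent nodes:
merge W(36) and T(38): 74
merge 74 and U(95): 169
Total encoded bits = sum of merged weights = 74 + 169 = 243.

243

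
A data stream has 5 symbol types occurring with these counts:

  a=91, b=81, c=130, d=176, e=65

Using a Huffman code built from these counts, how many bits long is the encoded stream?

Merge the two smallest weights repeatedly:
merge e(65) and b(81): 146
merge a(91) and c(130): 221
merge 146 and d(176): 322
merge 221 and 322: 543
The encoded length is the sum of every internal node's weight: 146 + 221 + 322 + 543 = 1232 bits.

1232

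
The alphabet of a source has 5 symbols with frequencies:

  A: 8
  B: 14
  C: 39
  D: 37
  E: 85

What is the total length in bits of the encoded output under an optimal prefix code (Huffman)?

Greedily combine the two least-frequent nodes:
combine A(8), B(14) → 22
combine 22, D(37) → 59
combine C(39), 59 → 98
combine E(85), 98 → 183
Total encoded bits = sum of merged weights = 22 + 59 + 98 + 183 = 362.

362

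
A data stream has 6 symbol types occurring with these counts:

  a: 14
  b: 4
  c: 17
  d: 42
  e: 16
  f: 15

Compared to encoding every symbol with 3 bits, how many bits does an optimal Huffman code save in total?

66

Fixed-length: 3 bits × 108 symbols = 324 bits.
Huffman merges:
merge b(4) and a(14): 18
merge f(15) and e(16): 31
merge c(17) and 18: 35
merge 31 and 35: 66
merge d(42) and 66: 108
Huffman total = 18 + 31 + 35 + 66 + 108 = 258 bits.
Saving = 324 − 258 = 66 bits.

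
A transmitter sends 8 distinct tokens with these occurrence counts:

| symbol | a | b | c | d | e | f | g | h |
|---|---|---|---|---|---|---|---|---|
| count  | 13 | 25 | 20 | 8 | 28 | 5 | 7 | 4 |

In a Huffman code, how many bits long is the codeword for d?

4

Huffman merges, smallest pair first:
merge h(4) and f(5): 9
merge g(7) and d(8): 15
merge 9 and a(13): 22
merge 15 and c(20): 35
merge 22 and b(25): 47
merge e(28) and 35: 63
merge 47 and 63: 110
d sits 4 levels below the root, so its codeword is 4 bits.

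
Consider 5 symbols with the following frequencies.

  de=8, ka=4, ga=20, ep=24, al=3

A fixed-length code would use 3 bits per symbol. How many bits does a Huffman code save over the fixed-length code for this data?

Fixed-length: 3 bits × 59 symbols = 177 bits.
Huffman merges:
al(3) + ka(4) → 7
7 + de(8) → 15
15 + ga(20) → 35
ep(24) + 35 → 59
Huffman total = 7 + 15 + 35 + 59 = 116 bits.
Saving = 177 − 116 = 61 bits.

61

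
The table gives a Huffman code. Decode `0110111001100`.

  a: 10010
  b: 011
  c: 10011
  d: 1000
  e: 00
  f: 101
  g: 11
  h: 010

bbce

Read left to right; each codeword is recognised as soon as it completes (prefix code):
  011→b | 011→b | 10011→c | 00→e
Decoded message: bbce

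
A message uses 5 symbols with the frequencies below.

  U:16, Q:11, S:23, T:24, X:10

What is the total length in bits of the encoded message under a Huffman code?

189

Merge the two smallest weights repeatedly:
X(10) + Q(11) → 21
U(16) + 21 → 37
S(23) + T(24) → 47
37 + 47 → 84
The encoded length is the sum of every internal node's weight: 21 + 37 + 47 + 84 = 189 bits.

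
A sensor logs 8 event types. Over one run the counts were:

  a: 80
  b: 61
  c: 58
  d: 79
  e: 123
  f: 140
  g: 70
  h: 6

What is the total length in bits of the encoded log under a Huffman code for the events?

1775

Build the Huffman tree bottom-up:
merge h(6) and c(58): 64
merge b(61) and 64: 125
merge g(70) and d(79): 149
merge a(80) and e(123): 203
merge 125 and f(140): 265
merge 149 and 203: 352
merge 265 and 352: 617
Total encoded bits = sum of merged weights = 64 + 125 + 149 + 203 + 265 + 352 + 617 = 1775.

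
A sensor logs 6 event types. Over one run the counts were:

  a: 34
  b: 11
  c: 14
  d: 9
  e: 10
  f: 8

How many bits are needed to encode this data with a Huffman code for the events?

207

Greedily combine the two least-frequent nodes:
merge f(8) and d(9): 17
merge e(10) and b(11): 21
merge c(14) and 17: 31
merge 21 and 31: 52
merge a(34) and 52: 86
The encoded length is the sum of every internal node's weight: 17 + 21 + 31 + 52 + 86 = 207 bits.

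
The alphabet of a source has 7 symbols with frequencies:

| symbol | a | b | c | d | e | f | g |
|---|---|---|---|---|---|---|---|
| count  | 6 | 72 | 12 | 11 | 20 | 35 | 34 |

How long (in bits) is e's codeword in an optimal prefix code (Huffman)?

3

Huffman merges, smallest pair first:
combine a(6), d(11) → 17
combine c(12), 17 → 29
combine e(20), 29 → 49
combine g(34), f(35) → 69
combine 49, 69 → 118
combine b(72), 118 → 190
e sits 3 levels below the root, so its codeword is 3 bits.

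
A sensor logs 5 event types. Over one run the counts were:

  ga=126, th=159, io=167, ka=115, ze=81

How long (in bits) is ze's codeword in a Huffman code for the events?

Huffman merges, smallest pair first:
ze(81) + ka(115) → 196
ga(126) + th(159) → 285
io(167) + 196 → 363
285 + 363 → 648
ze's leaf is at depth 3, giving a 3-bit codeword.

3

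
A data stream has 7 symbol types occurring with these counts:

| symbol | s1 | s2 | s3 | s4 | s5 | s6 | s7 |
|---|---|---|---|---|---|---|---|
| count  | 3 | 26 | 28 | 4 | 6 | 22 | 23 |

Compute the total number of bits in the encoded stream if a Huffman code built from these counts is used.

279

Greedily combine the two least-frequent nodes:
combine s1(3), s4(4) → 7
combine s5(6), 7 → 13
combine 13, s6(22) → 35
combine s7(23), s2(26) → 49
combine s3(28), 35 → 63
combine 49, 63 → 112
Total encoded bits = sum of merged weights = 7 + 13 + 35 + 49 + 63 + 112 = 279.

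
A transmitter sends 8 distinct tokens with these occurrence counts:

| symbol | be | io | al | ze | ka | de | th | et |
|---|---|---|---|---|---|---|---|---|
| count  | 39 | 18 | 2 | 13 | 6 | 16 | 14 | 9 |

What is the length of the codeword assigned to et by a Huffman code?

4

Build the tree from the bottom:
merge al(2) and ka(6): 8
merge 8 and et(9): 17
merge ze(13) and th(14): 27
merge de(16) and 17: 33
merge io(18) and 27: 45
merge 33 and be(39): 72
merge 45 and 72: 117
et's leaf is at depth 4, giving a 4-bit codeword.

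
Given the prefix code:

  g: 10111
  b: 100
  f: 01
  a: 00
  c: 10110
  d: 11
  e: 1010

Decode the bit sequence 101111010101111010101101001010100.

Read left to right; each codeword is recognised as soon as it completes (prefix code):
  10111→g | 1010→e | 10111→g | 1010→e | 10110→c | 100→b | 1010→e | 100→b
Decoded message: gegecbeb

gegecbeb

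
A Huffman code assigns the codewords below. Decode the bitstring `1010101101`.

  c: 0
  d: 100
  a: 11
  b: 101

Read left to right; each codeword is recognised as soon as it completes (prefix code):
  101→b | 0→c | 101→b | 101→b
Decoded message: bcbb

bcbb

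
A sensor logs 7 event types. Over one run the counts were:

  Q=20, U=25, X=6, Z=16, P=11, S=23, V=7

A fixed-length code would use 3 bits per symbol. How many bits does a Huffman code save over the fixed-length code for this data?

Fixed-length: 3 bits × 108 symbols = 324 bits.
Huffman merges:
combine X(6), V(7) → 13
combine P(11), 13 → 24
combine Z(16), Q(20) → 36
combine S(23), 24 → 47
combine U(25), 36 → 61
combine 47, 61 → 108
Huffman total = 13 + 24 + 36 + 47 + 61 + 108 = 289 bits.
Saving = 324 − 289 = 35 bits.

35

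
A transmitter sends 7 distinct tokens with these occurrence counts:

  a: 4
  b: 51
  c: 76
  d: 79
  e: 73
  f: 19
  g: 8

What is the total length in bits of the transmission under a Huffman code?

745

Merge the two smallest weights repeatedly:
a(4) + g(8) → 12
12 + f(19) → 31
31 + b(51) → 82
e(73) + c(76) → 149
d(79) + 82 → 161
149 + 161 → 310
Each symbol's bit-cost is frequency × depth; summing gives 745 bits (equivalently 12 + 31 + 82 + 149 + 161 + 310).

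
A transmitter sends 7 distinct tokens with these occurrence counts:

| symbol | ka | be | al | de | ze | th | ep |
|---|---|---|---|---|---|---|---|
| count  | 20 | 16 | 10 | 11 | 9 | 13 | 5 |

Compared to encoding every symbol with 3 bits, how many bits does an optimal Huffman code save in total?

Fixed-length: 3 bits × 84 symbols = 252 bits.
Huffman merges:
combine ep(5), ze(9) → 14
combine al(10), de(11) → 21
combine th(13), 14 → 27
combine be(16), ka(20) → 36
combine 21, 27 → 48
combine 36, 48 → 84
Huffman total = 14 + 21 + 27 + 36 + 48 + 84 = 230 bits.
Saving = 252 − 230 = 22 bits.

22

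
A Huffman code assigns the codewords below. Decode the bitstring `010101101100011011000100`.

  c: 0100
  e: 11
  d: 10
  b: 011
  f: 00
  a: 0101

abbfbbfc

Read left to right; each codeword is recognised as soon as it completes (prefix code):
  0101→a | 011→b | 011→b | 00→f | 011→b | 011→b | 00→f | 0100→c
Decoded message: abbfbbfc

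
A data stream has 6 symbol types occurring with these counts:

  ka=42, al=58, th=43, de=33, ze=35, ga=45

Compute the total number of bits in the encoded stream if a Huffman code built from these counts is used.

665

Greedily combine the two least-frequent nodes:
combine de(33), ze(35) → 68
combine ka(42), th(43) → 85
combine ga(45), al(58) → 103
combine 68, 85 → 153
combine 103, 153 → 256
The encoded length is the sum of every internal node's weight: 68 + 85 + 103 + 153 + 256 = 665 bits.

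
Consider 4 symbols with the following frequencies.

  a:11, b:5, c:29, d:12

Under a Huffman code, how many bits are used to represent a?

Huffman merges, smallest pair first:
b(5) + a(11) → 16
d(12) + 16 → 28
28 + c(29) → 57
The subtree containing a is merged 3 times, so code length = 3.

3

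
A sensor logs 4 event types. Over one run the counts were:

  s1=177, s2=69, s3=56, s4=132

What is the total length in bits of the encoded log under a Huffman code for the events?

Build the Huffman tree bottom-up:
combine s3(56), s2(69) → 125
combine 125, s4(132) → 257
combine s1(177), 257 → 434
The encoded length is the sum of every internal node's weight: 125 + 257 + 434 = 816 bits.

816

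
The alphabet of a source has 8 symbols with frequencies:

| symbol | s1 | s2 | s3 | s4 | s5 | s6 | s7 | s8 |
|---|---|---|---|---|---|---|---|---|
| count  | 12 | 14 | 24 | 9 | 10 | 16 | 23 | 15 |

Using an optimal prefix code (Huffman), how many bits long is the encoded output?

Greedily combine the two least-frequent nodes:
combine s4(9), s5(10) → 19
combine s1(12), s2(14) → 26
combine s8(15), s6(16) → 31
combine 19, s7(23) → 42
combine s3(24), 26 → 50
combine 31, 42 → 73
combine 50, 73 → 123
The encoded length is the sum of every internal node's weight: 19 + 26 + 31 + 42 + 50 + 73 + 123 = 364 bits.

364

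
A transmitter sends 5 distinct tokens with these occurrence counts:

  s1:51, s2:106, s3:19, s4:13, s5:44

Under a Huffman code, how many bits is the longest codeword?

4

Merge the two lowest-weight nodes at each step:
merge s4(13) and s3(19): 32
merge 32 and s5(44): 76
merge s1(51) and 76: 127
merge s2(106) and 127: 233
The first pair merged (s4, s3) ends up deepest, at depth 4.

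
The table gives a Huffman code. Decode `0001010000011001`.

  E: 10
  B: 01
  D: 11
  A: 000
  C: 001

Read left to right; each codeword is recognised as soon as it completes (prefix code):
  000→A | 10→E | 10→E | 000→A | 01→B | 10→E | 01→B
Decoded message: AEEABEB

AEEABEB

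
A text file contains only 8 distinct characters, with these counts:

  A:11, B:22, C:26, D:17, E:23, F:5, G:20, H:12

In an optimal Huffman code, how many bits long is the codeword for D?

Huffman merges, smallest pair first:
combine F(5), A(11) → 16
combine H(12), 16 → 28
combine D(17), G(20) → 37
combine B(22), E(23) → 45
combine C(26), 28 → 54
combine 37, 45 → 82
combine 54, 82 → 136
D's leaf is at depth 3, giving a 3-bit codeword.

3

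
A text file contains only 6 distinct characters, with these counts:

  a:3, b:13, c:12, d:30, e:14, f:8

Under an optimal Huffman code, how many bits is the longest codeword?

4

Merge the two lowest-weight nodes at each step:
a(3) + f(8) → 11
11 + c(12) → 23
b(13) + e(14) → 27
23 + 27 → 50
d(30) + 50 → 80
The first pair merged (a, f) ends up deepest, at depth 4.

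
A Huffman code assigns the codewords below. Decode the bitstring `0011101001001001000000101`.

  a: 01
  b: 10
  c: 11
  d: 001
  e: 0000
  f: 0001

Read left to right; each codeword is recognised as soon as it completes (prefix code):
  001→d | 11→c | 01→a | 001→d | 001→d | 001→d | 0000→e | 001→d | 01→a
Decoded message: dcadddeda

dcadddeda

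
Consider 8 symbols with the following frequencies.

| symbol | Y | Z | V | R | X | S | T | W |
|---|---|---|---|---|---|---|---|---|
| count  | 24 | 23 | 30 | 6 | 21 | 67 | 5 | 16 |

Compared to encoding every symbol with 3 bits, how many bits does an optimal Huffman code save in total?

Fixed-length: 3 bits × 192 symbols = 576 bits.
Huffman merges:
combine T(5), R(6) → 11
combine 11, W(16) → 27
combine X(21), Z(23) → 44
combine Y(24), 27 → 51
combine V(30), 44 → 74
combine 51, S(67) → 118
combine 74, 118 → 192
Huffman total = 11 + 27 + 44 + 51 + 74 + 118 + 192 = 517 bits.
Saving = 576 − 517 = 59 bits.

59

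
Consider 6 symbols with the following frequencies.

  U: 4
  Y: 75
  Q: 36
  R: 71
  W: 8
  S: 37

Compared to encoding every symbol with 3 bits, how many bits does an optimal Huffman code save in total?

Fixed-length: 3 bits × 231 symbols = 693 bits.
Huffman merges:
combine U(4), W(8) → 12
combine 12, Q(36) → 48
combine S(37), 48 → 85
combine R(71), Y(75) → 146
combine 85, 146 → 231
Huffman total = 12 + 48 + 85 + 146 + 231 = 522 bits.
Saving = 693 − 522 = 171 bits.

171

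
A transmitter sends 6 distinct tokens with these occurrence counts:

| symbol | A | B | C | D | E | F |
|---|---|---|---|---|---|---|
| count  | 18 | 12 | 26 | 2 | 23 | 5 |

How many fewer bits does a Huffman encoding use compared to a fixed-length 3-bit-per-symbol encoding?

60

Fixed-length: 3 bits × 86 symbols = 258 bits.
Huffman merges:
D(2) + F(5) → 7
7 + B(12) → 19
A(18) + 19 → 37
E(23) + C(26) → 49
37 + 49 → 86
Huffman total = 7 + 19 + 37 + 49 + 86 = 198 bits.
Saving = 258 − 198 = 60 bits.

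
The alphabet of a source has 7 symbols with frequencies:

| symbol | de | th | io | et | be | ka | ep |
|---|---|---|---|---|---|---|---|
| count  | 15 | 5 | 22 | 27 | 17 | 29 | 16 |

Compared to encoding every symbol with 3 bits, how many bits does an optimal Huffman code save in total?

36

Fixed-length: 3 bits × 131 symbols = 393 bits.
Huffman merges:
merge th(5) and de(15): 20
merge ep(16) and be(17): 33
merge 20 and io(22): 42
merge et(27) and ka(29): 56
merge 33 and 42: 75
merge 56 and 75: 131
Huffman total = 20 + 33 + 42 + 56 + 75 + 131 = 357 bits.
Saving = 393 − 357 = 36 bits.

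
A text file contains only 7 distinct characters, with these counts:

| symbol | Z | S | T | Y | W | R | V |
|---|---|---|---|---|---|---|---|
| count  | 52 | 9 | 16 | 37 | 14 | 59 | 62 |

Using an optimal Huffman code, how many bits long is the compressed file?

Build the Huffman tree bottom-up:
S(9) + W(14) → 23
T(16) + 23 → 39
Y(37) + 39 → 76
Z(52) + R(59) → 111
V(62) + 76 → 138
111 + 138 → 249
The encoded length is the sum of every internal node's weight: 23 + 39 + 76 + 111 + 138 + 249 = 636 bits.

636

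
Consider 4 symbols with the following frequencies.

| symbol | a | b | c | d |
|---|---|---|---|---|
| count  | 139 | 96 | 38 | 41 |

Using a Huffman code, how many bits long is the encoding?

Merge the two smallest weights repeatedly:
combine c(38), d(41) → 79
combine 79, b(96) → 175
combine a(139), 175 → 314
Each symbol's bit-cost is frequency × depth; summing gives 568 bits (equivalently 79 + 175 + 314).

568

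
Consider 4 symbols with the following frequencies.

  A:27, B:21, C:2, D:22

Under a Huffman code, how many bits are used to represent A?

1

Huffman merges, smallest pair first:
merge C(2) and B(21): 23
merge D(22) and 23: 45
merge A(27) and 45: 72
A is merged only at the final step, so code length = 1.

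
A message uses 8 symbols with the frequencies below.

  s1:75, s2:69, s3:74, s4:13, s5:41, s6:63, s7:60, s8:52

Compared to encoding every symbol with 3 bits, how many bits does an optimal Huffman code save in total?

21

Fixed-length: 3 bits × 447 symbols = 1341 bits.
Huffman merges:
merge s4(13) and s5(41): 54
merge s8(52) and 54: 106
merge s7(60) and s6(63): 123
merge s2(69) and s3(74): 143
merge s1(75) and 106: 181
merge 123 and 143: 266
merge 181 and 266: 447
Huffman total = 54 + 106 + 123 + 143 + 181 + 266 + 447 = 1320 bits.
Saving = 1341 − 1320 = 21 bits.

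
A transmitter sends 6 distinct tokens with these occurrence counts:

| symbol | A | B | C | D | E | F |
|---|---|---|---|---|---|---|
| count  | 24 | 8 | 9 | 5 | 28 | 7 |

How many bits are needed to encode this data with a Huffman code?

191

Build the Huffman tree bottom-up:
combine D(5), F(7) → 12
combine B(8), C(9) → 17
combine 12, 17 → 29
combine A(24), E(28) → 52
combine 29, 52 → 81
Each symbol's bit-cost is frequency × depth; summing gives 191 bits (equivalently 12 + 17 + 29 + 52 + 81).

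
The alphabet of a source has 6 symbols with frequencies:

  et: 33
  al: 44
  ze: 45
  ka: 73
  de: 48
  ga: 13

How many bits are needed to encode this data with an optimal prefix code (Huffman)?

Merge the two smallest weights repeatedly:
combine ga(13), et(33) → 46
combine al(44), ze(45) → 89
combine 46, de(48) → 94
combine ka(73), 89 → 162
combine 94, 162 → 256
The encoded length is the sum of every internal node's weight: 46 + 89 + 94 + 162 + 256 = 647 bits.

647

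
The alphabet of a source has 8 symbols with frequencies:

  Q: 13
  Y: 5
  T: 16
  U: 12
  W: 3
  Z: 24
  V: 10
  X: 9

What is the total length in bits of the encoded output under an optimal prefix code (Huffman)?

260

Build the Huffman tree bottom-up:
merge W(3) and Y(5): 8
merge 8 and X(9): 17
merge V(10) and U(12): 22
merge Q(13) and T(16): 29
merge 17 and 22: 39
merge Z(24) and 29: 53
merge 39 and 53: 92
Total encoded bits = sum of merged weights = 8 + 17 + 22 + 29 + 39 + 53 + 92 = 260.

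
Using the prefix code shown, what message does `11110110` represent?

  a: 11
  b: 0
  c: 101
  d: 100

aabab

Read left to right; each codeword is recognised as soon as it completes (prefix code):
  11→a | 11→a | 0→b | 11→a | 0→b
Decoded message: aabab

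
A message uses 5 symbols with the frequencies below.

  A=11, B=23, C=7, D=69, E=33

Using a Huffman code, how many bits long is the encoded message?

276

Build the Huffman tree bottom-up:
C(7) + A(11) → 18
18 + B(23) → 41
E(33) + 41 → 74
D(69) + 74 → 143
Total encoded bits = sum of merged weights = 18 + 41 + 74 + 143 = 276.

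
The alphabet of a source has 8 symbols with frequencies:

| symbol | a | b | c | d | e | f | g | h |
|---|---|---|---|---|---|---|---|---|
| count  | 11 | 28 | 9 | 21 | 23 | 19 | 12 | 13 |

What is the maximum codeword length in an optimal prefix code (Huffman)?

4

Merge the two lowest-weight nodes at each step:
merge c(9) and a(11): 20
merge g(12) and h(13): 25
merge f(19) and 20: 39
merge d(21) and e(23): 44
merge 25 and b(28): 53
merge 39 and 44: 83
merge 53 and 83: 136
The rarest symbols sit at the bottom; the longest codeword is 4 bits.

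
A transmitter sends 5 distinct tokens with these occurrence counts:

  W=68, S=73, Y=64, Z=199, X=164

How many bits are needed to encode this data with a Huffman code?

1268

Greedily combine the two least-frequent nodes:
Y(64) + W(68) → 132
S(73) + 132 → 205
X(164) + Z(199) → 363
205 + 363 → 568
Each symbol's bit-cost is frequency × depth; summing gives 1268 bits (equivalently 132 + 205 + 363 + 568).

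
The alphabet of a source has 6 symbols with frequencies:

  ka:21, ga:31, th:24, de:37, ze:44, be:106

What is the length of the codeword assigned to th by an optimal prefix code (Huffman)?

4

Build the tree from the bottom:
merge ka(21) and th(24): 45
merge ga(31) and de(37): 68
merge ze(44) and 45: 89
merge 68 and 89: 157
merge be(106) and 157: 263
th sits 4 levels below the root, so its codeword is 4 bits.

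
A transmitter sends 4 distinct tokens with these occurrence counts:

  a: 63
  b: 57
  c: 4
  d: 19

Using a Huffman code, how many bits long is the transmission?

246

Greedily combine the two least-frequent nodes:
c(4) + d(19) → 23
23 + b(57) → 80
a(63) + 80 → 143
Total encoded bits = sum of merged weights = 23 + 80 + 143 = 246.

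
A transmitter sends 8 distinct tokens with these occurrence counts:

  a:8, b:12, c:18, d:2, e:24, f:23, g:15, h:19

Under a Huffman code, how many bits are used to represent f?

2

Build the tree from the bottom:
d(2) + a(8) → 10
10 + b(12) → 22
g(15) + c(18) → 33
h(19) + 22 → 41
f(23) + e(24) → 47
33 + 41 → 74
47 + 74 → 121
The subtree containing f is merged 2 times, so code length = 2.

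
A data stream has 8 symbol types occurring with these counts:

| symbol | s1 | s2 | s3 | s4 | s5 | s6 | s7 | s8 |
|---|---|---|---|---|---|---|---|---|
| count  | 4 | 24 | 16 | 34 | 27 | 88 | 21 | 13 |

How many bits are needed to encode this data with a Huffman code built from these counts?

600

Greedily combine the two least-frequent nodes:
merge s1(4) and s8(13): 17
merge s3(16) and 17: 33
merge s7(21) and s2(24): 45
merge s5(27) and 33: 60
merge s4(34) and 45: 79
merge 60 and 79: 139
merge s6(88) and 139: 227
Each symbol's bit-cost is frequency × depth; summing gives 600 bits (equivalently 17 + 33 + 45 + 60 + 79 + 139 + 227).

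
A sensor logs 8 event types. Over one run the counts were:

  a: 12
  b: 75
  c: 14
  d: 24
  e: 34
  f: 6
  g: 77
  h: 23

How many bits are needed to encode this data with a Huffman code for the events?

Greedily combine the two least-frequent nodes:
merge f(6) and a(12): 18
merge c(14) and 18: 32
merge h(23) and d(24): 47
merge 32 and e(34): 66
merge 47 and 66: 113
merge b(75) and g(77): 152
merge 113 and 152: 265
Total encoded bits = sum of merged weights = 18 + 32 + 47 + 66 + 113 + 152 + 265 = 693.

693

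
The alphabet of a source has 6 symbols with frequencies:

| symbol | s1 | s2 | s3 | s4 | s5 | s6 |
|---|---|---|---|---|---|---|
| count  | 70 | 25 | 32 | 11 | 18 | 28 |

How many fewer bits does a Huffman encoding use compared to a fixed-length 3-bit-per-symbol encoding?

111

Fixed-length: 3 bits × 184 symbols = 552 bits.
Huffman merges:
merge s4(11) and s5(18): 29
merge s2(25) and s6(28): 53
merge 29 and s3(32): 61
merge 53 and 61: 114
merge s1(70) and 114: 184
Huffman total = 29 + 53 + 61 + 114 + 184 = 441 bits.
Saving = 552 − 441 = 111 bits.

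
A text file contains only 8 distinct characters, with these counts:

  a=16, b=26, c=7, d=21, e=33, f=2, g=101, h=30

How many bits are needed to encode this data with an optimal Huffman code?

586

Greedily combine the two least-frequent nodes:
merge f(2) and c(7): 9
merge 9 and a(16): 25
merge d(21) and 25: 46
merge b(26) and h(30): 56
merge e(33) and 46: 79
merge 56 and 79: 135
merge g(101) and 135: 236
Each symbol's bit-cost is frequency × depth; summing gives 586 bits (equivalently 9 + 25 + 46 + 56 + 79 + 135 + 236).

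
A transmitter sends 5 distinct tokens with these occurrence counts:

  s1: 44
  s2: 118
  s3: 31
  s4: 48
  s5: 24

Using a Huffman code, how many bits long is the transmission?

559

Build the Huffman tree bottom-up:
s5(24) + s3(31) → 55
s1(44) + s4(48) → 92
55 + 92 → 147
s2(118) + 147 → 265
Total encoded bits = sum of merged weights = 55 + 92 + 147 + 265 = 559.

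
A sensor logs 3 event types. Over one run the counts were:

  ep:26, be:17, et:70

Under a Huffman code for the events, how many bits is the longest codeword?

Merge the two lowest-weight nodes at each step:
combine be(17), ep(26) → 43
combine 43, et(70) → 113
The rarest symbols sit at the bottom; the longest codeword is 2 bits.

2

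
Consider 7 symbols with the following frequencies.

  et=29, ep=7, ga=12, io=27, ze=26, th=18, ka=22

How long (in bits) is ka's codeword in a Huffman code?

3

Huffman merges, smallest pair first:
merge ep(7) and ga(12): 19
merge th(18) and 19: 37
merge ka(22) and ze(26): 48
merge io(27) and et(29): 56
merge 37 and 48: 85
merge 56 and 85: 141
The subtree containing ka is merged 3 times, so code length = 3.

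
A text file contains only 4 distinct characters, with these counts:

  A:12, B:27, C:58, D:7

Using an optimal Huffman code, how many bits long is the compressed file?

Build the Huffman tree bottom-up:
D(7) + A(12) → 19
19 + B(27) → 46
46 + C(58) → 104
The encoded length is the sum of every internal node's weight: 19 + 46 + 104 = 169 bits.

169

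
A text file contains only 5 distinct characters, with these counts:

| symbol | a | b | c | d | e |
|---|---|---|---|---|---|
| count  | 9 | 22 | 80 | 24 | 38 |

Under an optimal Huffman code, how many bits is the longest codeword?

Merge the two lowest-weight nodes at each step:
merge a(9) and b(22): 31
merge d(24) and 31: 55
merge e(38) and 55: 93
merge c(80) and 93: 173
The rarest symbols sit at the bottom; the longest codeword is 4 bits.

4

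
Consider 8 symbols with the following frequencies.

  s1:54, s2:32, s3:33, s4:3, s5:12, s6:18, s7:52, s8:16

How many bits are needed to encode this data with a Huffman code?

Greedily combine the two least-frequent nodes:
s4(3) + s5(12) → 15
15 + s8(16) → 31
s6(18) + 31 → 49
s2(32) + s3(33) → 65
49 + s7(52) → 101
s1(54) + 65 → 119
101 + 119 → 220
Total encoded bits = sum of merged weights = 15 + 31 + 49 + 65 + 101 + 119 + 220 = 600.

600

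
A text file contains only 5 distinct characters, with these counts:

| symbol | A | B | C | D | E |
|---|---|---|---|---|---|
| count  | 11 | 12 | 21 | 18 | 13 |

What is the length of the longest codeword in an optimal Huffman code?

3

Merge the two lowest-weight nodes at each step:
combine A(11), B(12) → 23
combine E(13), D(18) → 31
combine C(21), 23 → 44
combine 31, 44 → 75
Maximum depth reached is 3.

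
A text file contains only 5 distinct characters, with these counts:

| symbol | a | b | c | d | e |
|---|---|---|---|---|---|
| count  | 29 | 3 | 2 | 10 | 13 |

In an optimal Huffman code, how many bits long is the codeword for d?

Repeatedly merge the two smallest:
combine c(2), b(3) → 5
combine 5, d(10) → 15
combine e(13), 15 → 28
combine 28, a(29) → 57
d's leaf is at depth 3, giving a 3-bit codeword.

3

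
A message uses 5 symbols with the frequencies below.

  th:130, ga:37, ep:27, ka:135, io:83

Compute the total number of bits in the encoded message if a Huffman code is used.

Greedily combine the two least-frequent nodes:
combine ep(27), ga(37) → 64
combine 64, io(83) → 147
combine th(130), ka(135) → 265
combine 147, 265 → 412
Total encoded bits = sum of merged weights = 64 + 147 + 265 + 412 = 888.

888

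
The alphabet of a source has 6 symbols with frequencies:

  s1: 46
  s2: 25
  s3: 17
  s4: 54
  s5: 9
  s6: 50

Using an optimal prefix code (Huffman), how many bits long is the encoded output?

Greedily combine the two least-frequent nodes:
merge s5(9) and s3(17): 26
merge s2(25) and 26: 51
merge s1(46) and s6(50): 96
merge 51 and s4(54): 105
merge 96 and 105: 201
The encoded length is the sum of every internal node's weight: 26 + 51 + 96 + 105 + 201 = 479 bits.

479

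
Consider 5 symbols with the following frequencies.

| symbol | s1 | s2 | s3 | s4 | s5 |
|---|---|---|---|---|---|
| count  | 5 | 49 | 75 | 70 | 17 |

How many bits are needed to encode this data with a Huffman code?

450

Merge the two smallest weights repeatedly:
s1(5) + s5(17) → 22
22 + s2(49) → 71
s4(70) + 71 → 141
s3(75) + 141 → 216
Each symbol's bit-cost is frequency × depth; summing gives 450 bits (equivalently 22 + 71 + 141 + 216).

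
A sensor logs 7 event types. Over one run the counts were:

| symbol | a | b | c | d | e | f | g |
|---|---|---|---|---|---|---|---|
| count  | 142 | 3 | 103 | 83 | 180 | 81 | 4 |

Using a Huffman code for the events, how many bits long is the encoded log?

Merge the two smallest weights repeatedly:
b(3) + g(4) → 7
7 + f(81) → 88
d(83) + 88 → 171
c(103) + a(142) → 245
171 + e(180) → 351
245 + 351 → 596
Total encoded bits = sum of merged weights = 7 + 88 + 171 + 245 + 351 + 596 = 1458.

1458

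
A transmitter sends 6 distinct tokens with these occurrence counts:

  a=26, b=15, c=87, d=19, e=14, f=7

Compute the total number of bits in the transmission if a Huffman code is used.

351

Build the Huffman tree bottom-up:
merge f(7) and e(14): 21
merge b(15) and d(19): 34
merge 21 and a(26): 47
merge 34 and 47: 81
merge 81 and c(87): 168
Total encoded bits = sum of merged weights = 21 + 34 + 47 + 81 + 168 = 351.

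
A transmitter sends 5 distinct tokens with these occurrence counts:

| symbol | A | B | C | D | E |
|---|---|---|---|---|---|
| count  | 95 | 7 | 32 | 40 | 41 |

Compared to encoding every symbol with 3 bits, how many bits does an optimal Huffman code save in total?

Fixed-length: 3 bits × 215 symbols = 645 bits.
Huffman merges:
B(7) + C(32) → 39
39 + D(40) → 79
E(41) + 79 → 120
A(95) + 120 → 215
Huffman total = 39 + 79 + 120 + 215 = 453 bits.
Saving = 645 − 453 = 192 bits.

192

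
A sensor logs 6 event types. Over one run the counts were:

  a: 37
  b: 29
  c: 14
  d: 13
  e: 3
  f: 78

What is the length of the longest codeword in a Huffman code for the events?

Merge the two lowest-weight nodes at each step:
merge e(3) and d(13): 16
merge c(14) and 16: 30
merge b(29) and 30: 59
merge a(37) and 59: 96
merge f(78) and 96: 174
The rarest symbols sit at the bottom; the longest codeword is 5 bits.

5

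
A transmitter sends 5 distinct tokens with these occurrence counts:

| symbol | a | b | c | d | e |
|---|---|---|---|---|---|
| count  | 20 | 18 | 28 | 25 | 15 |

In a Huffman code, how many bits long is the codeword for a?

Build the tree from the bottom:
merge e(15) and b(18): 33
merge a(20) and d(25): 45
merge c(28) and 33: 61
merge 45 and 61: 106
a sits 2 levels below the root, so its codeword is 2 bits.

2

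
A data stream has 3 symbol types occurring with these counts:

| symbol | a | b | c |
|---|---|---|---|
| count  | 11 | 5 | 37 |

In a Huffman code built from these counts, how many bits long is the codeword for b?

2

Build the tree from the bottom:
b(5) + a(11) → 16
16 + c(37) → 53
The subtree containing b is merged 2 times, so code length = 2.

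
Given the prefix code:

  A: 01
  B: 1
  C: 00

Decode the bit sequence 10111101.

BABBBA

Read left to right; each codeword is recognised as soon as it completes (prefix code):
  1→B | 01→A | 1→B | 1→B | 1→B | 01→A
Decoded message: BABBBA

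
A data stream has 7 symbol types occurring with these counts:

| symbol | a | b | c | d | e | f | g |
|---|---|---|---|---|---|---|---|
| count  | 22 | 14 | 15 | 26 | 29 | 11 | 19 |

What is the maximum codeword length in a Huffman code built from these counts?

4

Merge the two lowest-weight nodes at each step:
combine f(11), b(14) → 25
combine c(15), g(19) → 34
combine a(22), 25 → 47
combine d(26), e(29) → 55
combine 34, 47 → 81
combine 55, 81 → 136
The first pair merged (f, b) ends up deepest, at depth 4.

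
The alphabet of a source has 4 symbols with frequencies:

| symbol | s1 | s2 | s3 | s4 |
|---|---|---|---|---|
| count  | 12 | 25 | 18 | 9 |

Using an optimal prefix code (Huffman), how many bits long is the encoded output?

Greedily combine the two least-frequent nodes:
merge s4(9) and s1(12): 21
merge s3(18) and 21: 39
merge s2(25) and 39: 64
The encoded length is the sum of every internal node's weight: 21 + 39 + 64 = 124 bits.

124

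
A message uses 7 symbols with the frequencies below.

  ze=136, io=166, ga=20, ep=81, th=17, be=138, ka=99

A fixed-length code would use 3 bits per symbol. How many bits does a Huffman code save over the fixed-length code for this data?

Fixed-length: 3 bits × 657 symbols = 1971 bits.
Huffman merges:
merge th(17) and ga(20): 37
merge 37 and ep(81): 118
merge ka(99) and 118: 217
merge ze(136) and be(138): 274
merge io(166) and 217: 383
merge 274 and 383: 657
Huffman total = 37 + 118 + 217 + 274 + 383 + 657 = 1686 bits.
Saving = 1971 − 1686 = 285 bits.

285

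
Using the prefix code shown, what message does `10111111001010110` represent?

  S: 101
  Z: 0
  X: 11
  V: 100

Read left to right; each codeword is recognised as soon as it completes (prefix code):
  101→S | 11→X | 11→X | 100→V | 101→S | 0→Z | 11→X | 0→Z
Decoded message: SXXVSZXZ

SXXVSZXZ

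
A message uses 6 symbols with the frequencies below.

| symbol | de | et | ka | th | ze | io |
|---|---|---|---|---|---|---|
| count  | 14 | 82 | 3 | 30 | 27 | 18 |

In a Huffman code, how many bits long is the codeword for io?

Repeatedly merge the two smallest:
combine ka(3), de(14) → 17
combine 17, io(18) → 35
combine ze(27), th(30) → 57
combine 35, 57 → 92
combine et(82), 92 → 174
io sits 3 levels below the root, so its codeword is 3 bits.

3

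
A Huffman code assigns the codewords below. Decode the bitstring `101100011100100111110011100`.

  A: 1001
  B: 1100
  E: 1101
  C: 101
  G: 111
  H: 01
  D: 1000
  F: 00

CDGFAGAB

Read left to right; each codeword is recognised as soon as it completes (prefix code):
  101→C | 1000→D | 111→G | 00→F | 1001→A | 111→G | 1001→A | 1100→B
Decoded message: CDGFAGAB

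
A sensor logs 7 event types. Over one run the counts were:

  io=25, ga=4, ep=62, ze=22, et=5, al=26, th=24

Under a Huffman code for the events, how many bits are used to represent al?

3

Repeatedly merge the two smallest:
ga(4) + et(5) → 9
9 + ze(22) → 31
th(24) + io(25) → 49
al(26) + 31 → 57
49 + 57 → 106
ep(62) + 106 → 168
al sits 3 levels below the root, so its codeword is 3 bits.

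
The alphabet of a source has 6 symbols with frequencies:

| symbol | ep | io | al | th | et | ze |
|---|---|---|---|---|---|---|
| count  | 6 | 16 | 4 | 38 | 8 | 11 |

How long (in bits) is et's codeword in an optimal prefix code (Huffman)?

3

Huffman merges, smallest pair first:
combine al(4), ep(6) → 10
combine et(8), 10 → 18
combine ze(11), io(16) → 27
combine 18, 27 → 45
combine th(38), 45 → 83
et's leaf is at depth 3, giving a 3-bit codeword.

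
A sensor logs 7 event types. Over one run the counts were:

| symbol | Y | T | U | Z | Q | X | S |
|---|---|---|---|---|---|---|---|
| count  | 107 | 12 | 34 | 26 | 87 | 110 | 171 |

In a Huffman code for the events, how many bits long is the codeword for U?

Huffman merges, smallest pair first:
merge T(12) and Z(26): 38
merge U(34) and 38: 72
merge 72 and Q(87): 159
merge Y(107) and X(110): 217
merge 159 and S(171): 330
merge 217 and 330: 547
U sits 4 levels below the root, so its codeword is 4 bits.

4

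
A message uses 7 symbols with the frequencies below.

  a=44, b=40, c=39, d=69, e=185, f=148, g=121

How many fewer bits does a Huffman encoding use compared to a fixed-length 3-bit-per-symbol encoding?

Fixed-length: 3 bits × 646 symbols = 1938 bits.
Huffman merges:
combine c(39), b(40) → 79
combine a(44), d(69) → 113
combine 79, 113 → 192
combine g(121), f(148) → 269
combine e(185), 192 → 377
combine 269, 377 → 646
Huffman total = 79 + 113 + 192 + 269 + 377 + 646 = 1676 bits.
Saving = 1938 − 1676 = 262 bits.

262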